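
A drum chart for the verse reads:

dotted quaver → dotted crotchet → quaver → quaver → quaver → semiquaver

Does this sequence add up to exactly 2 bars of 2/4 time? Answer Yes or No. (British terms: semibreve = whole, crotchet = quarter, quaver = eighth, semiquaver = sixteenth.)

One bar of 2/4 = 8 sixteenth notes, so 2 bars = 16.
Convert each value to sixteenth notes: dotted quaver = 3; dotted crotchet = 6; quaver = 2; quaver = 2; quaver = 2; semiquaver = 1.
Adding: 3 + 6 + 2 + 2 + 2 + 1 = 16.
16 equals 16, so the answer is Yes.

Yes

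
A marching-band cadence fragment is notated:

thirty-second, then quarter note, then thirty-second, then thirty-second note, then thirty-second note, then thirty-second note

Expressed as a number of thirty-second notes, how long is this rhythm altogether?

13

Working in thirty-second notes: thirty-second = 1; quarter note = 8; thirty-second = 1; thirty-second note = 1; thirty-second note = 1; thirty-second note = 1.
Altogether 1 + 8 + 1 + 1 + 1 + 1 = 13 thirty-second notes.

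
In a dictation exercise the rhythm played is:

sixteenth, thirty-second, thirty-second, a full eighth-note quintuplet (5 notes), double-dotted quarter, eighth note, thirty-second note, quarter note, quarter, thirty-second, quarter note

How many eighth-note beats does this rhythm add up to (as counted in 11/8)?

16

One eighth-note beat = 4 thirty-second notes.
Express everything in thirty-second notes: sixteenth = 2; thirty-second = 1; thirty-second = 1; a full eighth-note quintuplet (5 notes) (five quintuplet eighths span one half) = 16; double-dotted quarter = 14; eighth note = 4; thirty-second note = 1; quarter note = 8; quarter = 8; thirty-second = 1; quarter note = 8.
Altogether 2 + 1 + 1 + 16 + 14 + 4 + 1 + 8 + 8 + 1 + 8 = 64.
64 ÷ 4 = 16 beats.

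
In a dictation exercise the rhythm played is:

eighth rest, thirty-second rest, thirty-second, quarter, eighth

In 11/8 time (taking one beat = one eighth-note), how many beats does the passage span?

One eighth-note beat = 4 thirty-second notes.
Each duration in thirty-second notes: eighth rest = 4; thirty-second rest = 1; thirty-second = 1; quarter = 8; eighth = 4.
Altogether 4 + 1 + 1 + 8 + 4 = 18.
18 ÷ 4 = 4.5 beats.

4.5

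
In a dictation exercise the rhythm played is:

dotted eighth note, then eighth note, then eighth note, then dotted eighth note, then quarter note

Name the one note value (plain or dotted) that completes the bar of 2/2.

eighth note

The bar of 2/2 = 16 sixteenth notes.
Working in sixteenth notes: dotted eighth note = 3; eighth note = 2; eighth note = 2; dotted eighth note = 3; quarter note = 4.
Adding: 3 + 2 + 2 + 3 + 4 = 14.
Remaining: 16 − 14 = 2 sixteenth notes, which is a eighth note.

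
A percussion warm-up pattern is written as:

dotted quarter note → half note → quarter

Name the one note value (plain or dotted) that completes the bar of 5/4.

eighth note

The bar of 5/4 = 10 eighth notes.
Convert each value to eighth notes: dotted quarter note = 3; half note = 4; quarter = 2.
Total: 3 + 4 + 2 = 9.
Remaining: 10 − 9 = 1 eighth note, which is a eighth note.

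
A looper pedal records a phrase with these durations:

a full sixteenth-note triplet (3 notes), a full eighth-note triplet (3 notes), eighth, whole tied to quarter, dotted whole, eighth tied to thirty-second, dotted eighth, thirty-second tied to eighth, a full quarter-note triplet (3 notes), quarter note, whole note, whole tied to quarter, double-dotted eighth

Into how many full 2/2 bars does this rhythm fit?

One bar of 2/2 = 32 thirty-second notes.
Each duration in thirty-second notes: a full sixteenth-note triplet (3 notes) (three triplet sixteenths span one eighth) = 4; a full eighth-note triplet (3 notes) (three triplet eighths span one quarter) = 8; eighth = 4; whole tied to quarter (whole + quarter) = 40; dotted whole = 48; eighth tied to thirty-second (eighth + thirty-second) = 5; dotted eighth = 6; thirty-second tied to eighth (thirty-second + eighth) = 5; a full quarter-note triplet (3 notes) (three triplet quarters span one half) = 16; quarter note = 8; whole note = 32; whole tied to quarter (whole + quarter) = 40; double-dotted eighth = 7.
Altogether 4 + 8 + 4 + 40 + 48 + 5 + 6 + 5 + 16 + 8 + 32 + 40 + 7 = 223.
223 ÷ 32 = 6 complete bars with 31 left over.

6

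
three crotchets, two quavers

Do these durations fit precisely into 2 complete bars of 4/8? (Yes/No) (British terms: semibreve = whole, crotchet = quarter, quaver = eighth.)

One bar of 4/8 = 4 eighth notes, so 2 bars = 8.
Express everything in eighth notes: crotchet = 2; crotchet = 2; crotchet = 2; quaver = 1; quaver = 1.
Adding: 2 + 2 + 2 + 1 + 1 = 8.
8 equals 8, so the answer is Yes.

Yes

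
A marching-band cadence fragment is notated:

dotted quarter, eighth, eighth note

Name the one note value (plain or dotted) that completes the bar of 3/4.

eighth note

The bar of 3/4 = 6 eighth notes.
Working in eighth notes: dotted quarter = 3; eighth = 1; eighth note = 1.
Adding: 3 + 1 + 1 = 5.
Remaining: 6 − 5 = 1 eighth note, which is a eighth note.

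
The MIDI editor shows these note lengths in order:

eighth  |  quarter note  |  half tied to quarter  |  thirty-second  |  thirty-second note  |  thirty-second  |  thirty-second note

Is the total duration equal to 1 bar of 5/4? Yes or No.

One bar of 5/4 = 40 thirty-second notes.
Convert each value to thirty-second notes: eighth = 4; quarter note = 8; half tied to quarter (half + quarter) = 24; thirty-second = 1; thirty-second note = 1; thirty-second = 1; thirty-second note = 1.
Adding: 4 + 8 + 24 + 1 + 1 + 1 + 1 = 40.
40 equals 40, so the answer is Yes.

Yes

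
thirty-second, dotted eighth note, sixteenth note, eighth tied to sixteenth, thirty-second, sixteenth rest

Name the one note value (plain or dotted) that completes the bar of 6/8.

The bar of 6/8 = 24 thirty-second notes.
Each duration in thirty-second notes: thirty-second = 1; dotted eighth note = 6; sixteenth note = 2; eighth tied to sixteenth (eighth + sixteenth) = 6; thirty-second = 1; sixteenth rest = 2.
Adding: 1 + 6 + 2 + 6 + 1 + 2 = 18.
Remaining: 24 − 18 = 6 thirty-second notes, which is a dotted eighth note.

dotted eighth note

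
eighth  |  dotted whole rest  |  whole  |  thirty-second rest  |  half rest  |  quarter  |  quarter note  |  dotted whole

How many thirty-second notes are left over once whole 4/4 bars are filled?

5

One bar of 4/4 = 32 thirty-second notes.
Working in thirty-second notes: eighth = 4; dotted whole rest = 48; whole = 32; thirty-second rest = 1; half rest = 16; quarter = 8; quarter note = 8; dotted whole = 48.
Adding: 4 + 48 + 32 + 1 + 16 + 8 + 8 + 48 = 165.
165 ÷ 32 = 5 complete bars with 5 thirty-second notes remaining.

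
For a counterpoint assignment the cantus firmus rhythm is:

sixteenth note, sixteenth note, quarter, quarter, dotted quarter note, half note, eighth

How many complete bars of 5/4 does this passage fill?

1

One bar of 5/4 = 20 sixteenth notes.
Working in sixteenth notes: sixteenth note = 1; sixteenth note = 1; quarter = 4; quarter = 4; dotted quarter note = 6; half note = 8; eighth = 2.
Altogether 1 + 1 + 4 + 4 + 6 + 8 + 2 = 26.
26 ÷ 20 = 1 complete bar with 6 left over.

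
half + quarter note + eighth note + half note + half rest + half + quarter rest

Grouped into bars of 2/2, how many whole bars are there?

2

One bar of 2/2 = 8 eighth notes.
Each duration in eighth notes: half = 4; quarter note = 2; eighth note = 1; half note = 4; half rest = 4; half = 4; quarter rest = 2.
Sum: 4 + 2 + 1 + 4 + 4 + 4 + 2 = 21.
21 ÷ 8 = 2 complete bars with 5 left over.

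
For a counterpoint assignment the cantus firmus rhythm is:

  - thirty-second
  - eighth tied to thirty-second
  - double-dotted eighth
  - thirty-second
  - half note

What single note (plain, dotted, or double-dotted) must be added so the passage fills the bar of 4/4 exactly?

sixteenth note

The bar of 4/4 = 32 thirty-second notes.
Convert each value to thirty-second notes: thirty-second = 1; eighth tied to thirty-second (eighth + thirty-second) = 5; double-dotted eighth = 7; thirty-second = 1; half note = 16.
Altogether 1 + 5 + 7 + 1 + 16 = 30.
Remaining: 32 − 30 = 2 thirty-second notes, which is a sixteenth note.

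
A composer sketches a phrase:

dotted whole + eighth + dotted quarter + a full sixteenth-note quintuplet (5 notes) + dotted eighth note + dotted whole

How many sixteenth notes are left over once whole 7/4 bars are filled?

7

One bar of 7/4 = 28 sixteenth notes.
In sixteenth notes: dotted whole = 24; eighth = 2; dotted quarter = 6; a full sixteenth-note quintuplet (5 notes) (five quintuplet sixteenths span one quarter) = 4; dotted eighth note = 3; dotted whole = 24.
Adding: 24 + 2 + 6 + 4 + 3 + 24 = 63.
63 ÷ 28 = 2 complete bars with 7 sixteenth notes remaining.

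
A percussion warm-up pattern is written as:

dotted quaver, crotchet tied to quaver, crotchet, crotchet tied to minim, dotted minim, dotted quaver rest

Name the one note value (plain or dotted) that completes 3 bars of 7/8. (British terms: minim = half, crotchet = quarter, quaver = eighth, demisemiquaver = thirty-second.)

eighth note

3 bars of 7/8 = 42 sixteenth notes.
Convert each value to sixteenth notes: dotted quaver = 3; crotchet tied to quaver (crotchet + quaver) = 6; crotchet = 4; crotchet tied to minim (crotchet + minim) = 12; dotted minim = 12; dotted quaver rest = 3.
Altogether 3 + 6 + 4 + 12 + 12 + 3 = 40.
Remaining: 42 − 40 = 2 sixteenth notes, which is a eighth note.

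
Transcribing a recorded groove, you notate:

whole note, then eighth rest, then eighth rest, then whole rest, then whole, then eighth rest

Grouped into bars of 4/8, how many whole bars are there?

6

One bar of 4/8 = 4 eighth notes.
Convert each value to eighth notes: whole note = 8; eighth rest = 1; eighth rest = 1; whole rest = 8; whole = 8; eighth rest = 1.
Adding: 8 + 1 + 1 + 8 + 8 + 1 = 27.
27 ÷ 4 = 6 complete bars with 3 left over.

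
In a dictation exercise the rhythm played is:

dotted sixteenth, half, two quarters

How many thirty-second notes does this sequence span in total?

35

Express everything in thirty-second notes: dotted sixteenth = 3; half = 16; quarter = 8; quarter = 8.
Sum: 3 + 16 + 8 + 8 = 35 thirty-second notes.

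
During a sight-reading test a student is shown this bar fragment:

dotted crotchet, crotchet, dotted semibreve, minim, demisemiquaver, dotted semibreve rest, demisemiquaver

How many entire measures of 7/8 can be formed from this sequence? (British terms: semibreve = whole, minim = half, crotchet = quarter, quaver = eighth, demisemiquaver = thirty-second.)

One bar of 7/8 = 28 thirty-second notes.
Working in thirty-second notes: dotted crotchet = 12; crotchet = 8; dotted semibreve = 48; minim = 16; demisemiquaver = 1; dotted semibreve rest = 48; demisemiquaver = 1.
Adding: 12 + 8 + 48 + 16 + 1 + 48 + 1 = 134.
134 ÷ 28 = 4 complete bars with 22 left over.

4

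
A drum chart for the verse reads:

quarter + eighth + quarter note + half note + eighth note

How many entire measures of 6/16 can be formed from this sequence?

One bar of 6/16 = 3 eighth notes.
Working in eighth notes: quarter = 2; eighth = 1; quarter note = 2; half note = 4; eighth note = 1.
Altogether 2 + 1 + 2 + 4 + 1 = 10.
10 ÷ 3 = 3 complete bars with 1 left over.

3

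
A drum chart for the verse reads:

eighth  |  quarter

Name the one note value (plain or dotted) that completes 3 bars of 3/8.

3 bars of 3/8 = 9 eighth notes.
Each duration in eighth notes: eighth = 1; quarter = 2.
Altogether 1 + 2 = 3.
Remaining: 9 − 3 = 6 eighth notes, which is a dotted half note.

dotted half note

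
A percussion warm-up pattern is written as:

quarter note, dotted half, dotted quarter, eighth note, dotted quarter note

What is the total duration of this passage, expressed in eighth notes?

15

Convert each value to eighth notes: quarter note = 2; dotted half = 6; dotted quarter = 3; eighth note = 1; dotted quarter note = 3.
Adding: 2 + 6 + 3 + 1 + 3 = 15 eighth notes.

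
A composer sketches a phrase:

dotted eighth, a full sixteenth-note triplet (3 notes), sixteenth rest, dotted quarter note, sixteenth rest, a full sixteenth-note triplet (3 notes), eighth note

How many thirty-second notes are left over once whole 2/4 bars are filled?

2

One bar of 2/4 = 8 sixteenth notes.
In sixteenth notes: dotted eighth = 3; a full sixteenth-note triplet (3 notes) (three triplet sixteenths span one eighth) = 2; sixteenth rest = 1; dotted quarter note = 6; sixteenth rest = 1; a full sixteenth-note triplet (3 notes) (three triplet sixteenths span one eighth) = 2; eighth note = 2.
Altogether 3 + 2 + 1 + 6 + 1 + 2 + 2 = 17.
17 ÷ 8 = 2 complete bars with 1 sixteenth note remaining = 2 thirty-second notes.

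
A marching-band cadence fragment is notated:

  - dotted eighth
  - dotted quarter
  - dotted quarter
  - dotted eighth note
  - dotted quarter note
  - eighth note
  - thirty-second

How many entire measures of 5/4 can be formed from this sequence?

One bar of 5/4 = 40 thirty-second notes.
Convert each value to thirty-second notes: dotted eighth = 6; dotted quarter = 12; dotted quarter = 12; dotted eighth note = 6; dotted quarter note = 12; eighth note = 4; thirty-second = 1.
Adding: 6 + 12 + 12 + 6 + 12 + 4 + 1 = 53.
53 ÷ 40 = 1 complete bar with 13 left over.

1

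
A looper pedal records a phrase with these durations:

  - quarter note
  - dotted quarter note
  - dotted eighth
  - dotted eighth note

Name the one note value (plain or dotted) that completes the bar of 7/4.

dotted half note

The bar of 7/4 = 28 sixteenth notes.
Convert each value to sixteenth notes: quarter note = 4; dotted quarter note = 6; dotted eighth = 3; dotted eighth note = 3.
Adding: 4 + 6 + 3 + 3 = 16.
Remaining: 28 − 16 = 12 sixteenth notes, which is a dotted half note.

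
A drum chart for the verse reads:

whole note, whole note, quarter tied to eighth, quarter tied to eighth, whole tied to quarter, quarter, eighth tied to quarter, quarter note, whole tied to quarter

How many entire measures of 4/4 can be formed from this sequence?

6

One bar of 4/4 = 8 eighth notes.
Working in eighth notes: whole note = 8; whole note = 8; quarter tied to eighth (quarter + eighth) = 3; quarter tied to eighth (quarter + eighth) = 3; whole tied to quarter (whole + quarter) = 10; quarter = 2; eighth tied to quarter (eighth + quarter) = 3; quarter note = 2; whole tied to quarter (whole + quarter) = 10.
Total: 8 + 8 + 3 + 3 + 10 + 2 + 3 + 2 + 10 = 49.
49 ÷ 8 = 6 complete bars with 1 left over.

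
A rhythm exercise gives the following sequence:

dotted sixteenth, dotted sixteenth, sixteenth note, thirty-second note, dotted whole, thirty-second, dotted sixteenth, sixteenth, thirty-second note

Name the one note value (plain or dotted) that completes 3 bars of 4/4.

3 bars of 4/4 = 96 thirty-second notes.
Working in thirty-second notes: dotted sixteenth = 3; dotted sixteenth = 3; sixteenth note = 2; thirty-second note = 1; dotted whole = 48; thirty-second = 1; dotted sixteenth = 3; sixteenth = 2; thirty-second note = 1.
Adding: 3 + 3 + 2 + 1 + 48 + 1 + 3 + 2 + 1 = 64.
Remaining: 96 − 64 = 32 thirty-second notes, which is a whole note.

whole note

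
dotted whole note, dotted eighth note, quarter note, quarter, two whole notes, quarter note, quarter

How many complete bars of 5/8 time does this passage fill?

7

One bar of 5/8 = 10 sixteenth notes.
Each duration in sixteenth notes: dotted whole note = 24; dotted eighth note = 3; quarter note = 4; quarter = 4; whole note = 16; whole note = 16; quarter note = 4; quarter = 4.
Total: 24 + 3 + 4 + 4 + 16 + 16 + 4 + 4 = 75.
75 ÷ 10 = 7 complete bars with 5 left over.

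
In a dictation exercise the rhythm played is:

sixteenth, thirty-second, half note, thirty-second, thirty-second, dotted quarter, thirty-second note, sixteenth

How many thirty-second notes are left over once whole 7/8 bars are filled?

One bar of 7/8 = 28 thirty-second notes.
Each duration in thirty-second notes: sixteenth = 2; thirty-second = 1; half note = 16; thirty-second = 1; thirty-second = 1; dotted quarter = 12; thirty-second note = 1; sixteenth = 2.
Sum: 2 + 1 + 16 + 1 + 1 + 12 + 1 + 2 = 36.
36 ÷ 28 = 1 complete bar with 8 thirty-second notes remaining.

8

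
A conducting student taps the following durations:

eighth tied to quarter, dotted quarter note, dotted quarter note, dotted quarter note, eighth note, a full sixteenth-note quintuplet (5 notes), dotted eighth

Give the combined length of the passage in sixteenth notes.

33

In sixteenth notes: eighth tied to quarter (eighth + quarter) = 6; dotted quarter note = 6; dotted quarter note = 6; dotted quarter note = 6; eighth note = 2; a full sixteenth-note quintuplet (5 notes) (five quintuplet sixteenths span one quarter) = 4; dotted eighth = 3.
Total: 6 + 6 + 6 + 6 + 2 + 4 + 3 = 33 sixteenth notes.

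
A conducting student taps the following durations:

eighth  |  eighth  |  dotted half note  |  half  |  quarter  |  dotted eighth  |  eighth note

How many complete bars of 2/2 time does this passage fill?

2

One bar of 2/2 = 16 sixteenth notes.
Working in sixteenth notes: eighth = 2; eighth = 2; dotted half note = 12; half = 8; quarter = 4; dotted eighth = 3; eighth note = 2.
Sum: 2 + 2 + 12 + 8 + 4 + 3 + 2 = 33.
33 ÷ 16 = 2 complete bars with 1 left over.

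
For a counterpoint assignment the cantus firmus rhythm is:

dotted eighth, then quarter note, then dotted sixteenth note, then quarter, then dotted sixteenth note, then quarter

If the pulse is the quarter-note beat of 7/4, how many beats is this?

One quarter-note beat = 8 thirty-second notes.
In thirty-second notes: dotted eighth = 6; quarter note = 8; dotted sixteenth note = 3; quarter = 8; dotted sixteenth note = 3; quarter = 8.
Total: 6 + 8 + 3 + 8 + 3 + 8 = 36.
36 ÷ 8 = 4.5 beats.

4.5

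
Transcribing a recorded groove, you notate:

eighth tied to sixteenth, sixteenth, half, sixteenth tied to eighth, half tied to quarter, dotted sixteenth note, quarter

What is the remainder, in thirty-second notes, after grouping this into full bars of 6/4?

One bar of 6/4 = 48 thirty-second notes.
Each duration in thirty-second notes: eighth tied to sixteenth (eighth + sixteenth) = 6; sixteenth = 2; half = 16; sixteenth tied to eighth (sixteenth + eighth) = 6; half tied to quarter (half + quarter) = 24; dotted sixteenth note = 3; quarter = 8.
Adding: 6 + 2 + 16 + 6 + 24 + 3 + 8 = 65.
65 ÷ 48 = 1 complete bar with 17 thirty-second notes remaining.

17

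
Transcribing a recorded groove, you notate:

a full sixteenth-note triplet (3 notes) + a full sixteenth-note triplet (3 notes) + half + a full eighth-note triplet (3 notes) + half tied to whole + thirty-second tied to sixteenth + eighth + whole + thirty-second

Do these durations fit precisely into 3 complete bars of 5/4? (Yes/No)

Yes

One bar of 5/4 = 40 thirty-second notes, so 3 bars = 120.
Each duration in thirty-second notes: a full sixteenth-note triplet (3 notes) (three triplet sixteenths span one eighth) = 4; a full sixteenth-note triplet (3 notes) (three triplet sixteenths span one eighth) = 4; half = 16; a full eighth-note triplet (3 notes) (three triplet eighths span one quarter) = 8; half tied to whole (half + whole) = 48; thirty-second tied to sixteenth (thirty-second + sixteenth) = 3; eighth = 4; whole = 32; thirty-second = 1.
Sum: 4 + 4 + 16 + 8 + 48 + 3 + 4 + 32 + 1 = 120.
120 equals 120, so the answer is Yes.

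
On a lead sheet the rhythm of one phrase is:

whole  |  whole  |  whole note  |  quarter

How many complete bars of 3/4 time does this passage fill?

4

One bar of 3/4 = 3 quarter notes.
In quarter notes: whole = 4; whole = 4; whole note = 4; quarter = 1.
Total: 4 + 4 + 4 + 1 = 13.
13 ÷ 3 = 4 complete bars with 1 left over.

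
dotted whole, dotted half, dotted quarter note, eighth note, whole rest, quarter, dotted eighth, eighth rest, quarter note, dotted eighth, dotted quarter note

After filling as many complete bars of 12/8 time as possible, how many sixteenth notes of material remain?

10

One bar of 12/8 = 24 sixteenth notes.
Convert each value to sixteenth notes: dotted whole = 24; dotted half = 12; dotted quarter note = 6; eighth note = 2; whole rest = 16; quarter = 4; dotted eighth = 3; eighth rest = 2; quarter note = 4; dotted eighth = 3; dotted quarter note = 6.
Adding: 24 + 12 + 6 + 2 + 16 + 4 + 3 + 2 + 4 + 3 + 6 = 82.
82 ÷ 24 = 3 complete bars with 10 sixteenth notes remaining.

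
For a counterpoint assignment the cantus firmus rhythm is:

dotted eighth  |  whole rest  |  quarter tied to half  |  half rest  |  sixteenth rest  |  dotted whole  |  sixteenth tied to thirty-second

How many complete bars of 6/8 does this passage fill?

One bar of 6/8 = 24 thirty-second notes.
Convert each value to thirty-second notes: dotted eighth = 6; whole rest = 32; quarter tied to half (quarter + half) = 24; half rest = 16; sixteenth rest = 2; dotted whole = 48; sixteenth tied to thirty-second (sixteenth + thirty-second) = 3.
Adding: 6 + 32 + 24 + 16 + 2 + 48 + 3 = 131.
131 ÷ 24 = 5 complete bars with 11 left over.

5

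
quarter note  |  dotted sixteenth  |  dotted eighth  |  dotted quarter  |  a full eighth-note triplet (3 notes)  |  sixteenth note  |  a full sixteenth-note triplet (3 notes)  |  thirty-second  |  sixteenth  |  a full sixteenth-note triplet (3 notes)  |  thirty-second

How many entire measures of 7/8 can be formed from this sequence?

1

One bar of 7/8 = 28 thirty-second notes.
Convert each value to thirty-second notes: quarter note = 8; dotted sixteenth = 3; dotted eighth = 6; dotted quarter = 12; a full eighth-note triplet (3 notes) (three triplet eighths span one quarter) = 8; sixteenth note = 2; a full sixteenth-note triplet (3 notes) (three triplet sixteenths span one eighth) = 4; thirty-second = 1; sixteenth = 2; a full sixteenth-note triplet (3 notes) (three triplet sixteenths span one eighth) = 4; thirty-second = 1.
Total: 8 + 3 + 6 + 12 + 8 + 2 + 4 + 1 + 2 + 4 + 1 = 51.
51 ÷ 28 = 1 complete bar with 23 left over.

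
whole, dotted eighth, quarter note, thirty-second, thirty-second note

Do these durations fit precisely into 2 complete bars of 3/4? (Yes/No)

Yes

One bar of 3/4 = 24 thirty-second notes, so 2 bars = 48.
Each duration in thirty-second notes: whole = 32; dotted eighth = 6; quarter note = 8; thirty-second = 1; thirty-second note = 1.
Adding: 32 + 6 + 8 + 1 + 1 = 48.
48 equals 48, so the answer is Yes.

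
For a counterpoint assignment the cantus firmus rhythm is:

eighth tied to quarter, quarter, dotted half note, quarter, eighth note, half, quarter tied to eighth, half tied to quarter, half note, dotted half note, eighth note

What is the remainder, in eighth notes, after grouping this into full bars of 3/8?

2

One bar of 3/8 = 3 eighth notes.
Each duration in eighth notes: eighth tied to quarter (eighth + quarter) = 3; quarter = 2; dotted half note = 6; quarter = 2; eighth note = 1; half = 4; quarter tied to eighth (quarter + eighth) = 3; half tied to quarter (half + quarter) = 6; half note = 4; dotted half note = 6; eighth note = 1.
Adding: 3 + 2 + 6 + 2 + 1 + 4 + 3 + 6 + 4 + 6 + 1 = 38.
38 ÷ 3 = 12 complete bars with 2 eighth notes remaining.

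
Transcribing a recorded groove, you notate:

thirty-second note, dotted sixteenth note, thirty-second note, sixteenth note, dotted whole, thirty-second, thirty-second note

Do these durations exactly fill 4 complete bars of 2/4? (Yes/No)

One bar of 2/4 = 16 thirty-second notes, so 4 bars = 64.
Express everything in thirty-second notes: thirty-second note = 1; dotted sixteenth note = 3; thirty-second note = 1; sixteenth note = 2; dotted whole = 48; thirty-second = 1; thirty-second note = 1.
Adding: 1 + 3 + 1 + 2 + 48 + 1 + 1 = 57.
57 falls short of 64, so the answer is No.

No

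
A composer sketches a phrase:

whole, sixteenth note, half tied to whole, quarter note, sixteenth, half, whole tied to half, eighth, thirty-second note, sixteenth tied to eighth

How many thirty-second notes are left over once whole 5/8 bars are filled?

7

One bar of 5/8 = 20 thirty-second notes.
Working in thirty-second notes: whole = 32; sixteenth note = 2; half tied to whole (half + whole) = 48; quarter note = 8; sixteenth = 2; half = 16; whole tied to half (whole + half) = 48; eighth = 4; thirty-second note = 1; sixteenth tied to eighth (sixteenth + eighth) = 6.
Altogether 32 + 2 + 48 + 8 + 2 + 16 + 48 + 4 + 1 + 6 = 167.
167 ÷ 20 = 8 complete bars with 7 thirty-second notes remaining.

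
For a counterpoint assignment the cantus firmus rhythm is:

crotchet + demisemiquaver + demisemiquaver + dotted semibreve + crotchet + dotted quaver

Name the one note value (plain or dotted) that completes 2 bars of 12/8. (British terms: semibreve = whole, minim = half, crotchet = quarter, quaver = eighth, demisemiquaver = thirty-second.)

2 bars of 12/8 = 96 thirty-second notes.
Express everything in thirty-second notes: crotchet = 8; demisemiquaver = 1; demisemiquaver = 1; dotted semibreve = 48; crotchet = 8; dotted quaver = 6.
Altogether 8 + 1 + 1 + 48 + 8 + 6 = 72.
Remaining: 96 − 72 = 24 thirty-second notes, which is a dotted half note.

dotted half note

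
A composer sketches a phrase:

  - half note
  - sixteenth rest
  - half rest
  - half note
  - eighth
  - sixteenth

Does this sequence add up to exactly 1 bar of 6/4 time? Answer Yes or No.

No

One bar of 6/4 = 24 sixteenth notes.
Convert each value to sixteenth notes: half note = 8; sixteenth rest = 1; half rest = 8; half note = 8; eighth = 2; sixteenth = 1.
Sum: 8 + 1 + 8 + 8 + 2 + 1 = 28.
28 exceeds 24, so the answer is No.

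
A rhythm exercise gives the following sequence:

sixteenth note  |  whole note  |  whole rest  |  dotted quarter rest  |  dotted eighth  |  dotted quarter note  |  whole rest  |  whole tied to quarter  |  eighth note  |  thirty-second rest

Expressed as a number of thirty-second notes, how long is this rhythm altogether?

173

Convert each value to thirty-second notes: sixteenth note = 2; whole note = 32; whole rest = 32; dotted quarter rest = 12; dotted eighth = 6; dotted quarter note = 12; whole rest = 32; whole tied to quarter (whole + quarter) = 40; eighth note = 4; thirty-second rest = 1.
Sum: 2 + 32 + 32 + 12 + 6 + 12 + 32 + 40 + 4 + 1 = 173 thirty-second notes.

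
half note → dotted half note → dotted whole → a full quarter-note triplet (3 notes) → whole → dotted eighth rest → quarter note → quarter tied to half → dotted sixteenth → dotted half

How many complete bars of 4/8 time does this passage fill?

12

One bar of 4/8 = 16 thirty-second notes.
Each duration in thirty-second notes: half note = 16; dotted half note = 24; dotted whole = 48; a full quarter-note triplet (3 notes) (three triplet quarters span one half) = 16; whole = 32; dotted eighth rest = 6; quarter note = 8; quarter tied to half (quarter + half) = 24; dotted sixteenth = 3; dotted half = 24.
Adding: 16 + 24 + 48 + 16 + 32 + 6 + 8 + 24 + 3 + 24 = 201.
201 ÷ 16 = 12 complete bars with 9 left over.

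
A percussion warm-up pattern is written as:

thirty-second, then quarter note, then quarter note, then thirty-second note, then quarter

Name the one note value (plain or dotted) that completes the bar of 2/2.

The bar of 2/2 = 32 thirty-second notes.
In thirty-second notes: thirty-second = 1; quarter note = 8; quarter note = 8; thirty-second note = 1; quarter = 8.
Adding: 1 + 8 + 8 + 1 + 8 = 26.
Remaining: 32 − 26 = 6 thirty-second notes, which is a dotted eighth note.

dotted eighth note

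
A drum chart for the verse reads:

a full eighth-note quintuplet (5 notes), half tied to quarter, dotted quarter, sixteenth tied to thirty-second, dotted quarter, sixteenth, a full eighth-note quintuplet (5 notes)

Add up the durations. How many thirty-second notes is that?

85

Convert each value to thirty-second notes: a full eighth-note quintuplet (5 notes) (five quintuplet eighths span one half) = 16; half tied to quarter (half + quarter) = 24; dotted quarter = 12; sixteenth tied to thirty-second (sixteenth + thirty-second) = 3; dotted quarter = 12; sixteenth = 2; a full eighth-note quintuplet (5 notes) (five quintuplet eighths span one half) = 16.
Sum: 16 + 24 + 12 + 3 + 12 + 2 + 16 = 85 thirty-second notes.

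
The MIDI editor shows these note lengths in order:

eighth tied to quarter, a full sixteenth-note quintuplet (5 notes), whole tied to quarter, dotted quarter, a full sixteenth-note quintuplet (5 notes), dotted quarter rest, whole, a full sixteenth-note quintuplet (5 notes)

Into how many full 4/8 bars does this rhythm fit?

8

One bar of 4/8 = 4 eighth notes.
Each duration in eighth notes: eighth tied to quarter (eighth + quarter) = 3; a full sixteenth-note quintuplet (5 notes) (five quintuplet sixteenths span one quarter) = 2; whole tied to quarter (whole + quarter) = 10; dotted quarter = 3; a full sixteenth-note quintuplet (5 notes) (five quintuplet sixteenths span one quarter) = 2; dotted quarter rest = 3; whole = 8; a full sixteenth-note quintuplet (5 notes) (five quintuplet sixteenths span one quarter) = 2.
Total: 3 + 2 + 10 + 3 + 2 + 3 + 8 + 2 = 33.
33 ÷ 4 = 8 complete bars with 1 left over.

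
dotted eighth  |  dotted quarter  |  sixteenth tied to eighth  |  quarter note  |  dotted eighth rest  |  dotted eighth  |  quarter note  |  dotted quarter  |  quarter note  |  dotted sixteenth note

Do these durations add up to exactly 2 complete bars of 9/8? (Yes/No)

No

One bar of 9/8 = 36 thirty-second notes, so 2 bars = 72.
Express everything in thirty-second notes: dotted eighth = 6; dotted quarter = 12; sixteenth tied to eighth (sixteenth + eighth) = 6; quarter note = 8; dotted eighth rest = 6; dotted eighth = 6; quarter note = 8; dotted quarter = 12; quarter note = 8; dotted sixteenth note = 3.
Altogether 6 + 12 + 6 + 8 + 6 + 6 + 8 + 12 + 8 + 3 = 75.
75 exceeds 72, so the answer is No.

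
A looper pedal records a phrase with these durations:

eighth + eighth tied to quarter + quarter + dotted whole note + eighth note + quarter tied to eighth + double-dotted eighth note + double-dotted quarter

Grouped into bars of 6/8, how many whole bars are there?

One bar of 6/8 = 24 thirty-second notes.
Express everything in thirty-second notes: eighth = 4; eighth tied to quarter (eighth + quarter) = 12; quarter = 8; dotted whole note = 48; eighth note = 4; quarter tied to eighth (quarter + eighth) = 12; double-dotted eighth note = 7; double-dotted quarter = 14.
Total: 4 + 12 + 8 + 48 + 4 + 12 + 7 + 14 = 109.
109 ÷ 24 = 4 complete bars with 13 left over.

4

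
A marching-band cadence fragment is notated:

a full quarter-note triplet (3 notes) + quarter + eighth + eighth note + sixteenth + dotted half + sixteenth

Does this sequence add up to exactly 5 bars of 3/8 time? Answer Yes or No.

One bar of 3/8 = 6 sixteenth notes, so 5 bars = 30.
In sixteenth notes: a full quarter-note triplet (3 notes) (three triplet quarters span one half) = 8; quarter = 4; eighth = 2; eighth note = 2; sixteenth = 1; dotted half = 12; sixteenth = 1.
Total: 8 + 4 + 2 + 2 + 1 + 12 + 1 = 30.
30 equals 30, so the answer is Yes.

Yes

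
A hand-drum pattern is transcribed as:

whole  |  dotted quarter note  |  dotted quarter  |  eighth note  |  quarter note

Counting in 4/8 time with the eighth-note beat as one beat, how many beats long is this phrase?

17

One eighth-note beat = 2 sixteenth notes.
Express everything in sixteenth notes: whole = 16; dotted quarter note = 6; dotted quarter = 6; eighth note = 2; quarter note = 4.
Total: 16 + 6 + 6 + 2 + 4 = 34.
34 ÷ 2 = 17 beats.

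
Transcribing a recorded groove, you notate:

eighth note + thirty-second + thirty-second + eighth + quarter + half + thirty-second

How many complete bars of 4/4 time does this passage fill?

1

One bar of 4/4 = 32 thirty-second notes.
In thirty-second notes: eighth note = 4; thirty-second = 1; thirty-second = 1; eighth = 4; quarter = 8; half = 16; thirty-second = 1.
Sum: 4 + 1 + 1 + 4 + 8 + 16 + 1 = 35.
35 ÷ 32 = 1 complete bar with 3 left over.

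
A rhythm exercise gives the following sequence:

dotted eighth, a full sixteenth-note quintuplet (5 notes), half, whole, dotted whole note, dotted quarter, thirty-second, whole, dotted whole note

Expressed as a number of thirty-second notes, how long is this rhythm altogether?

In thirty-second notes: dotted eighth = 6; a full sixteenth-note quintuplet (5 notes) (five quintuplet sixteenths span one quarter) = 8; half = 16; whole = 32; dotted whole note = 48; dotted quarter = 12; thirty-second = 1; whole = 32; dotted whole note = 48.
Sum: 6 + 8 + 16 + 32 + 48 + 12 + 1 + 32 + 48 = 203 thirty-second notes.

203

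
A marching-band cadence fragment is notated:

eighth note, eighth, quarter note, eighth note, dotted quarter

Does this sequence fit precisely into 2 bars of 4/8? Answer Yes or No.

One bar of 4/8 = 4 eighth notes, so 2 bars = 8.
Convert each value to eighth notes: eighth note = 1; eighth = 1; quarter note = 2; eighth note = 1; dotted quarter = 3.
Total: 1 + 1 + 2 + 1 + 3 = 8.
8 equals 8, so the answer is Yes.

Yes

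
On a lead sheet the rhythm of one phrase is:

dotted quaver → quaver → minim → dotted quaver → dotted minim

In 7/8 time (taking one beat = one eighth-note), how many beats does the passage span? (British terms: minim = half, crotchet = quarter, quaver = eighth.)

One eighth-note beat = 2 sixteenth notes.
Each duration in sixteenth notes: dotted quaver = 3; quaver = 2; minim = 8; dotted quaver = 3; dotted minim = 12.
Altogether 3 + 2 + 8 + 3 + 12 = 28.
28 ÷ 2 = 14 beats.

14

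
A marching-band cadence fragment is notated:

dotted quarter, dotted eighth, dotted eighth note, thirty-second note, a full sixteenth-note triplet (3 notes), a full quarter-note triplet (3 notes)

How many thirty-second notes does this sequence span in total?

In thirty-second notes: dotted quarter = 12; dotted eighth = 6; dotted eighth note = 6; thirty-second note = 1; a full sixteenth-note triplet (3 notes) (three triplet sixteenths span one eighth) = 4; a full quarter-note triplet (3 notes) (three triplet quarters span one half) = 16.
Sum: 12 + 6 + 6 + 1 + 4 + 16 = 45 thirty-second notes.

45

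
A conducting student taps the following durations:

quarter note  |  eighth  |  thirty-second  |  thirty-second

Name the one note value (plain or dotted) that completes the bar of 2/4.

sixteenth note

The bar of 2/4 = 16 thirty-second notes.
Working in thirty-second notes: quarter note = 8; eighth = 4; thirty-second = 1; thirty-second = 1.
Total: 8 + 4 + 1 + 1 = 14.
Remaining: 16 − 14 = 2 thirty-second notes, which is a sixteenth note.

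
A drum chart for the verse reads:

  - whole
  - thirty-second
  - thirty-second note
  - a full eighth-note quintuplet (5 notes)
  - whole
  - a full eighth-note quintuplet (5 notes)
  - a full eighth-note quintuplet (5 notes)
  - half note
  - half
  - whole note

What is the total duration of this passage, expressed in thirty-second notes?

Working in thirty-second notes: whole = 32; thirty-second = 1; thirty-second note = 1; a full eighth-note quintuplet (5 notes) (five quintuplet eighths span one half) = 16; whole = 32; a full eighth-note quintuplet (5 notes) (five quintuplet eighths span one half) = 16; a full eighth-note quintuplet (5 notes) (five quintuplet eighths span one half) = 16; half note = 16; half = 16; whole note = 32.
Adding: 32 + 1 + 1 + 16 + 32 + 16 + 16 + 16 + 16 + 32 = 178 thirty-second notes.

178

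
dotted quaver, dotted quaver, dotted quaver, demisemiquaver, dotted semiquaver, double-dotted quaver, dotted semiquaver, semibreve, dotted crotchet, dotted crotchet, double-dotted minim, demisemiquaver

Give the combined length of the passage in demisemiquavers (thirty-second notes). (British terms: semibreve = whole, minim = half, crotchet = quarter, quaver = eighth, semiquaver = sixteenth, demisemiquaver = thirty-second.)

117

Each duration in thirty-second notes: dotted quaver = 6; dotted quaver = 6; dotted quaver = 6; demisemiquaver = 1; dotted semiquaver = 3; double-dotted quaver = 7; dotted semiquaver = 3; semibreve = 32; dotted crotchet = 12; dotted crotchet = 12; double-dotted minim = 28; demisemiquaver = 1.
Adding: 6 + 6 + 6 + 1 + 3 + 7 + 3 + 32 + 12 + 12 + 28 + 1 = 117 thirty-second notes.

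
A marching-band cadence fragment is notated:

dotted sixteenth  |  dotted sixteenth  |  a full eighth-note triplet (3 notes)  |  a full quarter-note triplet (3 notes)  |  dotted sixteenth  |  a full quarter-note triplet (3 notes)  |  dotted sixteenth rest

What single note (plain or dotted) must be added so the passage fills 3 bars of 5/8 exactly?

3 bars of 5/8 = 60 thirty-second notes.
Working in thirty-second notes: dotted sixteenth = 3; dotted sixteenth = 3; a full eighth-note triplet (3 notes) (three triplet eighths span one quarter) = 8; a full quarter-note triplet (3 notes) (three triplet quarters span one half) = 16; dotted sixteenth = 3; a full quarter-note triplet (3 notes) (three triplet quarters span one half) = 16; dotted sixteenth rest = 3.
Total: 3 + 3 + 8 + 16 + 3 + 16 + 3 = 52.
Remaining: 60 − 52 = 8 thirty-second notes, which is a quarter note.

quarter note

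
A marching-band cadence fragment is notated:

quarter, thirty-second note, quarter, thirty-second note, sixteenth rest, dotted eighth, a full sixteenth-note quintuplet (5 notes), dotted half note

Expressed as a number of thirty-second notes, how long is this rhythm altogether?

Convert each value to thirty-second notes: quarter = 8; thirty-second note = 1; quarter = 8; thirty-second note = 1; sixteenth rest = 2; dotted eighth = 6; a full sixteenth-note quintuplet (5 notes) (five quintuplet sixteenths span one quarter) = 8; dotted half note = 24.
Sum: 8 + 1 + 8 + 1 + 2 + 6 + 8 + 24 = 58 thirty-second notes.

58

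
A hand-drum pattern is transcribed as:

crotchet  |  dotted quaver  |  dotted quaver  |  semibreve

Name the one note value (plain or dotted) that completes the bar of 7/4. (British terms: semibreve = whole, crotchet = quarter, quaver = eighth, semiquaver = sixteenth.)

eighth note

The bar of 7/4 = 28 sixteenth notes.
Each duration in sixteenth notes: crotchet = 4; dotted quaver = 3; dotted quaver = 3; semibreve = 16.
Total: 4 + 3 + 3 + 16 = 26.
Remaining: 28 − 26 = 2 sixteenth notes, which is a eighth note.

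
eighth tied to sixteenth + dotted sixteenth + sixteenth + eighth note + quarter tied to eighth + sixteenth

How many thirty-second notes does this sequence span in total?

29

In thirty-second notes: eighth tied to sixteenth (eighth + sixteenth) = 6; dotted sixteenth = 3; sixteenth = 2; eighth note = 4; quarter tied to eighth (quarter + eighth) = 12; sixteenth = 2.
Total: 6 + 3 + 2 + 4 + 12 + 2 = 29 thirty-second notes.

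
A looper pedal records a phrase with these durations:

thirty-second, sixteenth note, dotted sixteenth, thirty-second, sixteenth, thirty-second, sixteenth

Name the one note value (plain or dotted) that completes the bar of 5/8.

quarter note

The bar of 5/8 = 20 thirty-second notes.
Each duration in thirty-second notes: thirty-second = 1; sixteenth note = 2; dotted sixteenth = 3; thirty-second = 1; sixteenth = 2; thirty-second = 1; sixteenth = 2.
Total: 1 + 2 + 3 + 1 + 2 + 1 + 2 = 12.
Remaining: 20 − 12 = 8 thirty-second notes, which is a quarter note.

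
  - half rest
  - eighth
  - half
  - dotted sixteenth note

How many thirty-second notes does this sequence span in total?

Convert each value to thirty-second notes: half rest = 16; eighth = 4; half = 16; dotted sixteenth note = 3.
Sum: 16 + 4 + 16 + 3 = 39 thirty-second notes.

39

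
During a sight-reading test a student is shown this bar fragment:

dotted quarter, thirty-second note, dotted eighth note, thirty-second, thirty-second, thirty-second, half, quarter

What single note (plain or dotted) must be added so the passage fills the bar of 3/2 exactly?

The bar of 3/2 = 48 thirty-second notes.
Express everything in thirty-second notes: dotted quarter = 12; thirty-second note = 1; dotted eighth note = 6; thirty-second = 1; thirty-second = 1; thirty-second = 1; half = 16; quarter = 8.
Altogether 12 + 1 + 6 + 1 + 1 + 1 + 16 + 8 = 46.
Remaining: 48 − 46 = 2 thirty-second notes, which is a sixteenth note.

sixteenth note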